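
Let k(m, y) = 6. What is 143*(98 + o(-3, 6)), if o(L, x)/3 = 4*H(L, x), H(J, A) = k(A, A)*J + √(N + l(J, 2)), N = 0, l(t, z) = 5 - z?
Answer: -16874 + 1716*√3 ≈ -13902.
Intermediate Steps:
H(J, A) = √3 + 6*J (H(J, A) = 6*J + √(0 + (5 - 1*2)) = 6*J + √(0 + (5 - 2)) = 6*J + √(0 + 3) = 6*J + √3 = √3 + 6*J)
o(L, x) = 12*√3 + 72*L (o(L, x) = 3*(4*(√3 + 6*L)) = 3*(4*√3 + 24*L) = 12*√3 + 72*L)
143*(98 + o(-3, 6)) = 143*(98 + (12*√3 + 72*(-3))) = 143*(98 + (12*√3 - 216)) = 143*(98 + (-216 + 12*√3)) = 143*(-118 + 12*√3) = -16874 + 1716*√3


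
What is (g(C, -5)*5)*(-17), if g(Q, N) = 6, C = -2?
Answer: -510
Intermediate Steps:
(g(C, -5)*5)*(-17) = (6*5)*(-17) = 30*(-17) = -510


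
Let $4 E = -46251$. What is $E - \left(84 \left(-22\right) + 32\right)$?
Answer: $- \frac{38987}{4} \approx -9746.8$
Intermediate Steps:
$E = - \frac{46251}{4}$ ($E = \frac{1}{4} \left(-46251\right) = - \frac{46251}{4} \approx -11563.0$)
$E - \left(84 \left(-22\right) + 32\right) = - \frac{46251}{4} - \left(84 \left(-22\right) + 32\right) = - \frac{46251}{4} - \left(-1848 + 32\right) = - \frac{46251}{4} - -1816 = - \frac{46251}{4} + 1816 = - \frac{38987}{4}$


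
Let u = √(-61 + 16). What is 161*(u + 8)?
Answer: 1288 + 483*I*√5 ≈ 1288.0 + 1080.0*I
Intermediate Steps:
u = 3*I*√5 (u = √(-45) = 3*I*√5 ≈ 6.7082*I)
161*(u + 8) = 161*(3*I*√5 + 8) = 161*(8 + 3*I*√5) = 1288 + 483*I*√5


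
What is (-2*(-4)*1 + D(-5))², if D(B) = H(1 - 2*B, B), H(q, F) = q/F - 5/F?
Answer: 1156/25 ≈ 46.240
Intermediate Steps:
H(q, F) = -5/F + q/F
D(B) = (-4 - 2*B)/B (D(B) = (-5 + (1 - 2*B))/B = (-4 - 2*B)/B)
(-2*(-4)*1 + D(-5))² = (-2*(-4)*1 + (-2 - 4/(-5)))² = (8*1 + (-2 - 4*(-⅕)))² = (8 + (-2 + ⅘))² = (8 - 6/5)² = (34/5)² = 1156/25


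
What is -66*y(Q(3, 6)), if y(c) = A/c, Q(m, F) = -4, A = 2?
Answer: 33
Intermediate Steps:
y(c) = 2/c
-66*y(Q(3, 6)) = -132/(-4) = -132*(-1)/4 = -66*(-½) = 33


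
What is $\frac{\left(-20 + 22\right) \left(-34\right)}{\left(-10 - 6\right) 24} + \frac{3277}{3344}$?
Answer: $\frac{23215}{20064} \approx 1.157$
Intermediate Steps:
$\frac{\left(-20 + 22\right) \left(-34\right)}{\left(-10 - 6\right) 24} + \frac{3277}{3344} = \frac{2 \left(-34\right)}{\left(-16\right) 24} + 3277 \cdot \frac{1}{3344} = - \frac{68}{-384} + \frac{3277}{3344} = \left(-68\right) \left(- \frac{1}{384}\right) + \frac{3277}{3344} = \frac{17}{96} + \frac{3277}{3344} = \frac{23215}{20064}$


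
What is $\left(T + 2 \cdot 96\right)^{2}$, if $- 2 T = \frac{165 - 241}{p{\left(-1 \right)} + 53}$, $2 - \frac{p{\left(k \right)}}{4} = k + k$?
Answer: $\frac{176517796}{4761} \approx 37076.0$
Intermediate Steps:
$p{\left(k \right)} = 8 - 8 k$ ($p{\left(k \right)} = 8 - 4 \left(k + k\right) = 8 - 4 \cdot 2 k = 8 - 8 k$)
$T = \frac{38}{69}$ ($T = - \frac{\left(165 - 241\right) \frac{1}{\left(8 - -8\right) + 53}}{2} = - \frac{\left(-76\right) \frac{1}{\left(8 + 8\right) + 53}}{2} = - \frac{\left(-76\right) \frac{1}{16 + 53}}{2} = - \frac{\left(-76\right) \frac{1}{69}}{2} = \left(- \frac{1}{2}\right) \left(- \frac{76}{69}\right) = \frac{38}{69} \approx 0.55072$)
$\left(T + 2 \cdot 96\right)^{2} = \left(\frac{38}{69} + 2 \cdot 96\right)^{2} = \left(\frac{38}{69} + 192\right)^{2} = \left(\frac{13286}{69}\right)^{2} = \frac{176517796}{4761}$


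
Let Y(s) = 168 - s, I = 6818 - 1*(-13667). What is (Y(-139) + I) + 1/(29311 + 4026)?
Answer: 693142905/33337 ≈ 20792.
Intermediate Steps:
I = 20485 (I = 6818 + 13667 = 20485)
(Y(-139) + I) + 1/(29311 + 4026) = ((168 - 1*(-139)) + 20485) + 1/(29311 + 4026) = ((168 + 139) + 20485) + 1/33337 = (307 + 20485) + 1/33337 = 20792 + 1/33337 = 693142905/33337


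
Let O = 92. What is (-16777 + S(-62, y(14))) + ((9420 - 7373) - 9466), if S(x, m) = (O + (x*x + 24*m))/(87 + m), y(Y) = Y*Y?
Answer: -6838828/283 ≈ -24165.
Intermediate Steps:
y(Y) = Y²
S(x, m) = (92 + x² + 24*m)/(87 + m) (S(x, m) = (92 + (x*x + 24*m))/(87 + m) = (92 + (x² + 24*m))/(87 + m) = (92 + x² + 24*m)/(87 + m))
(-16777 + S(-62, y(14))) + ((9420 - 7373) - 9466) = (-16777 + (92 + (-62)² + 24*14²)/(87 + 14²)) + ((9420 - 7373) - 9466) = (-16777 + (92 + 3844 + 24*196)/(87 + 196)) + (2047 - 9466) = (-16777 + (92 + 3844 + 4704)/283) - 7419 = (-16777 + (1/283)*8640) - 7419 = (-16777 + 8640/283) - 7419 = -4739251/283 - 7419 = -6838828/283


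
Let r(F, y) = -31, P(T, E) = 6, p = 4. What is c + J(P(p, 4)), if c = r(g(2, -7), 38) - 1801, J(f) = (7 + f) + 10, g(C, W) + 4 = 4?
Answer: -1809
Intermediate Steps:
g(C, W) = 0 (g(C, W) = -4 + 4 = 0)
J(f) = 17 + f
c = -1832 (c = -31 - 1801 = -1832)
c + J(P(p, 4)) = -1832 + (17 + 6) = -1832 + 23 = -1809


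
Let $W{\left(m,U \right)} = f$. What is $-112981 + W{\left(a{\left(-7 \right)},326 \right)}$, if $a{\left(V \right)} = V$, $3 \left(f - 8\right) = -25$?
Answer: $- \frac{338944}{3} \approx -1.1298 \cdot 10^{5}$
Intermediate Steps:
$f = - \frac{1}{3}$ ($f = 8 + \frac{1}{3} \left(-25\right) = 8 - \frac{25}{3} = - \frac{1}{3} \approx -0.33333$)
$W{\left(m,U \right)} = - \frac{1}{3}$
$-112981 + W{\left(a{\left(-7 \right)},326 \right)} = -112981 - \frac{1}{3} = - \frac{338944}{3}$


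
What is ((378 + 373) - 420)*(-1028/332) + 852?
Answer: -14351/83 ≈ -172.90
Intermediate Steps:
((378 + 373) - 420)*(-1028/332) + 852 = (751 - 420)*(-1028*1/332) + 852 = 331*(-257/83) + 852 = -85067/83 + 852 = -14351/83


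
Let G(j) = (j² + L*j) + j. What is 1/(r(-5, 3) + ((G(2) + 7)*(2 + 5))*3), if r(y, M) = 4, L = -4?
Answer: 1/109 ≈ 0.0091743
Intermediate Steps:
G(j) = j² - 3*j (G(j) = (j² - 4*j) + j = j² - 3*j)
1/(r(-5, 3) + ((G(2) + 7)*(2 + 5))*3) = 1/(4 + ((2*(-3 + 2) + 7)*(2 + 5))*3) = 1/(4 + ((2*(-1) + 7)*7)*3) = 1/(4 + ((-2 + 7)*7)*3) = 1/(4 + (5*7)*3) = 1/(4 + 35*3) = 1/(4 + 105) = 1/109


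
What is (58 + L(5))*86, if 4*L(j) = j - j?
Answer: 4988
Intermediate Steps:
L(j) = 0 (L(j) = (j - j)/4 = (1/4)*0 = 0)
(58 + L(5))*86 = (58 + 0)*86 = 58*86 = 4988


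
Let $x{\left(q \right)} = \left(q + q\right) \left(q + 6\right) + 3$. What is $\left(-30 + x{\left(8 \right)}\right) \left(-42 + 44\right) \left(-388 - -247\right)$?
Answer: $-55554$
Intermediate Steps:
$x{\left(q \right)} = 3 + 2 q \left(6 + q\right)$ ($x{\left(q \right)} = 2 q \left(6 + q\right) + 3 = 3 + 2 q \left(6 + q\right)$)
$\left(-30 + x{\left(8 \right)}\right) \left(-42 + 44\right) \left(-388 - -247\right) = \left(-30 + \left(3 + 2 \cdot 8^{2} + 12 \cdot 8\right)\right) \left(-42 + 44\right) \left(-388 - -247\right) = \left(-30 + \left(3 + 2 \cdot 64 + 96\right)\right) 2 \left(-388 + 247\right) = \left(-30 + \left(3 + 128 + 96\right)\right) 2 \left(-141\right) = \left(-30 + 227\right) 2 \left(-141\right) = 197 \cdot 2 \left(-141\right) = 394 \left(-141\right) = -55554$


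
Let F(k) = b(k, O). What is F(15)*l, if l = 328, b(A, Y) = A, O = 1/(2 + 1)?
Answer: 4920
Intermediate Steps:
O = ⅓ (O = 1/3 = ⅓ ≈ 0.33333)
F(k) = k
F(15)*l = 15*328 = 4920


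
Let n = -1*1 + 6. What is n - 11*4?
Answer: -39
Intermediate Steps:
n = 5 (n = -1 + 6 = 5)
n - 11*4 = 5 - 11*4 = 5 - 44 = -39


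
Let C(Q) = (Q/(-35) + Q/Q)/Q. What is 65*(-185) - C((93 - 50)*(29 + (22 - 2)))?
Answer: -126683079/10535 ≈ -12025.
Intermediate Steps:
C(Q) = (1 - Q/35)/Q (C(Q) = (Q*(-1/35) + 1)/Q = (-Q/35 + 1)/Q = (1 - Q/35)/Q)
65*(-185) - C((93 - 50)*(29 + (22 - 2))) = 65*(-185) - (35 - (93 - 50)*(29 + (22 - 2)))/(35*((93 - 50)*(29 + (22 - 2)))) = -12025 - (35 - 43*(29 + 20))/(35*(43*(29 + 20))) = -12025 - (35 - 43*49)/(35*(43*49)) = -12025 - (35 - 1*2107)/(35*2107) = -12025 - (35 - 2107)/(35*2107) = -12025 - (-2072)/(35*2107) = -12025 - 1*(-296/10535) = -12025 + 296/10535 = -126683079/10535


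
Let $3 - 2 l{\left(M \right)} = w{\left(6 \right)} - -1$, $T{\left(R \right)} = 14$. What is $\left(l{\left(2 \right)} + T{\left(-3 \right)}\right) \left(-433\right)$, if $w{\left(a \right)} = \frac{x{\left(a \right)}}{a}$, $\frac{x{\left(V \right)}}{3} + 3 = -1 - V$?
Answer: $- \frac{15155}{2} \approx -7577.5$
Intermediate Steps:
$x{\left(V \right)} = -12 - 3 V$ ($x{\left(V \right)} = -9 + 3 \left(-1 - V\right) = -9 - \left(3 + 3 V\right) = -12 - 3 V$)
$w{\left(a \right)} = \frac{-12 - 3 a}{a}$
$l{\left(M \right)} = \frac{7}{2}$ ($l{\left(M \right)} = \frac{3}{2} - \frac{\left(-3 - \frac{12}{6}\right) - -1}{2} = \frac{3}{2} - \frac{\left(-3 - 2\right) + 1}{2} = \frac{3}{2} - \frac{-5 + 1}{2} = \frac{3}{2} - -2 = \frac{3}{2} + 2 = \frac{7}{2}$)
$\left(l{\left(2 \right)} + T{\left(-3 \right)}\right) \left(-433\right) = \left(\frac{7}{2} + 14\right) \left(-433\right) = \frac{35}{2} \left(-433\right) = - \frac{15155}{2}$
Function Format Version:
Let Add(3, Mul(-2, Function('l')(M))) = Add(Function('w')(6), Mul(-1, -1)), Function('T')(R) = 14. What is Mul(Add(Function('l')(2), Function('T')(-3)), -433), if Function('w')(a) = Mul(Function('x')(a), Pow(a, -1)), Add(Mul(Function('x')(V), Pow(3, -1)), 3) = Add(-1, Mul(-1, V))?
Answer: Rational(-15155, 2) ≈ -7577.5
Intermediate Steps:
Function('x')(V) = Add(-12, Mul(-3, V)) (Function('x')(V) = Add(-9, Mul(3, Add(-1, Mul(-1, V)))) = Add(-9, Add(-3, Mul(-3, V))) = Add(-12, Mul(-3, V)))
Function('w')(a) = Mul(Pow(a, -1), Add(-12, Mul(-3, a))) (Function('w')(a) = Mul(Add(-12, Mul(-3, a)), Pow(a, -1)) = Mul(Pow(a, -1), Add(-12, Mul(-3, a))))
Function('l')(M) = Rational(7, 2) (Function('l')(M) = Add(Rational(3, 2), Mul(Rational(-1, 2), Add(Add(-3, Mul(-12, Pow(6, -1))), Mul(-1, -1)))) = Add(Rational(3, 2), Mul(Rational(-1, 2), Add(Add(-3, Mul(-12, Rational(1, 6))), 1))) = Add(Rational(3, 2), Mul(Rational(-1, 2), Add(Add(-3, -2), 1))) = Add(Rational(3, 2), Mul(Rational(-1, 2), Add(-5, 1))) = Add(Rational(3, 2), Mul(Rational(-1, 2), -4)) = Add(Rational(3, 2), 2) = Rational(7, 2))
Mul(Add(Function('l')(2), Function('T')(-3)), -433) = Mul(Add(Rational(7, 2), 14), -433) = Mul(Rational(35, 2), -433) = Rational(-15155, 2)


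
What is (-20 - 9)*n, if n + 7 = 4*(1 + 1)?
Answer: -29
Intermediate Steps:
n = 1 (n = -7 + 4*(1 + 1) = -7 + 4*2 = -7 + 8 = 1)
(-20 - 9)*n = (-20 - 9)*1 = -29*1 = -29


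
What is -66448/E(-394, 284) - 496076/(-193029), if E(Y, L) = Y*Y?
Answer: 16045615736/7491262461 ≈ 2.1419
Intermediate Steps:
E(Y, L) = Y²
-66448/E(-394, 284) - 496076/(-193029) = -66448/((-394)²) - 496076/(-193029) = -66448/155236 - 496076*(-1/193029) = -66448*1/155236 + 496076/193029 = -16612/38809 + 496076/193029 = 16045615736/7491262461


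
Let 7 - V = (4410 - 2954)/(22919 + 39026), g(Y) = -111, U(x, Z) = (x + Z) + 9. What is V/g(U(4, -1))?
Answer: -11081/176305 ≈ -0.062851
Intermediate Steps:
U(x, Z) = 9 + Z + x (U(x, Z) = (Z + x) + 9 = 9 + Z + x)
V = 33243/4765 (V = 7 - (4410 - 2954)/(22919 + 39026) = 7 - 1456/61945 = 7 - 1*112/4765 = 7 - 112/4765 = 33243/4765 ≈ 6.9765)
V/g(U(4, -1)) = (33243/4765)/(-111) = (33243/4765)*(-1/111) = -11081/176305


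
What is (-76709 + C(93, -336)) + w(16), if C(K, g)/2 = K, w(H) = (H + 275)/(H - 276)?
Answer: -19896271/260 ≈ -76524.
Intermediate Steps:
w(H) = (275 + H)/(-276 + H)
C(K, g) = 2*K
(-76709 + C(93, -336)) + w(16) = (-76709 + 2*93) + (275 + 16)/(-276 + 16) = (-76709 + 186) + 291/(-260) = -76523 - 1/260*291 = -76523 - 291/260 = -19896271/260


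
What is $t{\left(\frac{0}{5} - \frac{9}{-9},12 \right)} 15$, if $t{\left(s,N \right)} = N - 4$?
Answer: $120$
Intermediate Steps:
$t{\left(s,N \right)} = -4 + N$
$t{\left(\frac{0}{5} - \frac{9}{-9},12 \right)} 15 = \left(-4 + 12\right) 15 = 8 \cdot 15 = 120$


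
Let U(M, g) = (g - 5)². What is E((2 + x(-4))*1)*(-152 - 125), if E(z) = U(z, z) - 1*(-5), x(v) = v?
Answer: -14958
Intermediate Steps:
U(M, g) = (-5 + g)²
E(z) = 5 + (-5 + z)² (E(z) = (-5 + z)² - 1*(-5) = (-5 + z)² + 5 = 5 + (-5 + z)²)
E((2 + x(-4))*1)*(-152 - 125) = (5 + (-5 + (2 - 4)*1)²)*(-152 - 125) = (5 + (-5 - 2*1)²)*(-277) = (5 + (-5 - 2)²)*(-277) = (5 + (-7)²)*(-277) = (5 + 49)*(-277) = 54*(-277) = -14958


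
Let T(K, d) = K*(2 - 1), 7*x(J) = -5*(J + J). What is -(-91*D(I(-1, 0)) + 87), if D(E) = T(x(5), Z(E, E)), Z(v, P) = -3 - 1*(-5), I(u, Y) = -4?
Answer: -737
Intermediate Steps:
x(J) = -10*J/7 (x(J) = (-5*(J + J))/7 = (-10*J)/7 = -10*J/7)
Z(v, P) = 2 (Z(v, P) = -3 + 5 = 2)
T(K, d) = K (T(K, d) = K*1 = K)
D(E) = -50/7 (D(E) = -10/7*5 = -50/7)
-(-91*D(I(-1, 0)) + 87) = -(-91*(-50/7) + 87) = -(650 + 87) = -1*737 = -737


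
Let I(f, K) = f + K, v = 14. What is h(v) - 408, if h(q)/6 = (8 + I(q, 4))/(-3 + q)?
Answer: -4332/11 ≈ -393.82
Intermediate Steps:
I(f, K) = K + f
h(q) = 6*(12 + q)/(-3 + q) (h(q) = 6*((8 + (4 + q))/(-3 + q)) = 6*((12 + q)/(-3 + q)) = 6*(12 + q)/(-3 + q))
h(v) - 408 = 6*(12 + 14)/(-3 + 14) - 408 = 6*26/11 - 408 = 6*(1/11)*26 - 408 = 156/11 - 408 = -4332/11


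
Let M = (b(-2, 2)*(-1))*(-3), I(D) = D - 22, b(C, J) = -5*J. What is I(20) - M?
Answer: 28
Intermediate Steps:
I(D) = -22 + D
M = -30 (M = (-5*2*(-1))*(-3) = -10*(-1)*(-3) = 10*(-3) = -30)
I(20) - M = (-22 + 20) - 1*(-30) = -2 + 30 = 28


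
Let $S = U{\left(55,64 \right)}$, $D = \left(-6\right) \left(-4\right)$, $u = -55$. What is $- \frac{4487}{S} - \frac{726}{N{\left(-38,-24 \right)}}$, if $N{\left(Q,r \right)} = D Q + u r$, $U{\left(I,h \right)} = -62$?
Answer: $\frac{148807}{2108} \approx 70.592$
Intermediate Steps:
$D = 24$
$S = -62$
$N{\left(Q,r \right)} = - 55 r + 24 Q$ ($N{\left(Q,r \right)} = 24 Q - 55 r = - 55 r + 24 Q$)
$- \frac{4487}{S} - \frac{726}{N{\left(-38,-24 \right)}} = - \frac{4487}{-62} - \frac{726}{\left(-55\right) \left(-24\right) + 24 \left(-38\right)} = \left(-4487\right) \left(- \frac{1}{62}\right) - \frac{726}{1320 - 912} = \frac{4487}{62} - \frac{726}{408} = \frac{4487}{62} - \frac{121}{68} = \frac{148807}{2108}$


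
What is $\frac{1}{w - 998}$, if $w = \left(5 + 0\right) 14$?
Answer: $- \frac{1}{928} \approx -0.0010776$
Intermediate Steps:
$w = 70$ ($w = 5 \cdot 14 = 70$)
$\frac{1}{w - 998} = \frac{1}{70 - 998} = \frac{1}{-928} = - \frac{1}{928}$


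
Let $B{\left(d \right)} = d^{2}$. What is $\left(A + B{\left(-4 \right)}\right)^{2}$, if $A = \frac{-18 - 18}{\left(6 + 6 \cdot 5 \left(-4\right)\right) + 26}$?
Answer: $\frac{130321}{484} \approx 269.26$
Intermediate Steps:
$A = \frac{9}{22}$ ($A = - \frac{36}{\left(6 + 30 \left(-4\right)\right) + 26} = - \frac{36}{\left(6 - 120\right) + 26} = - \frac{36}{-114 + 26} = - \frac{36}{-88} = \left(-36\right) \left(- \frac{1}{88}\right) = \frac{9}{22} \approx 0.40909$)
$\left(A + B{\left(-4 \right)}\right)^{2} = \left(\frac{9}{22} + \left(-4\right)^{2}\right)^{2} = \left(\frac{9}{22} + 16\right)^{2} = \left(\frac{361}{22}\right)^{2} = \frac{130321}{484}$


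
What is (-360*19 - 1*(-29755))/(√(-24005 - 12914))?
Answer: -22915*I*√36919/36919 ≈ -119.26*I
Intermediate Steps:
(-360*19 - 1*(-29755))/(√(-24005 - 12914)) = (-20*342 + 29755)/(√(-36919)) = (-6840 + 29755)/((I*√36919)) = 22915*(-I*√36919/36919) = -22915*I*√36919/36919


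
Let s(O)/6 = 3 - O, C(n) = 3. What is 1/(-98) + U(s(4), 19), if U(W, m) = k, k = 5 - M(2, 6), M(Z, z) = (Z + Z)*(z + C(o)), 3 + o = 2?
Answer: -3039/98 ≈ -31.010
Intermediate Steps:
o = -1 (o = -3 + 2 = -1)
M(Z, z) = 2*Z*(3 + z) (M(Z, z) = (Z + Z)*(z + 3) = (2*Z)*(3 + z) = 2*Z*(3 + z))
s(O) = 18 - 6*O (s(O) = 6*(3 - O) = 18 - 6*O)
k = -31 (k = 5 - 2*2*(3 + 6) = 5 - 2*2*9 = 5 - 1*36 = 5 - 36 = -31)
U(W, m) = -31
1/(-98) + U(s(4), 19) = 1/(-98) - 31 = -1/98 - 31 = -3039/98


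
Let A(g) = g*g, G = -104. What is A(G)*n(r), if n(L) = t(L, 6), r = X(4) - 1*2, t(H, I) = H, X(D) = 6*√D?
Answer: 108160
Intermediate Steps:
r = 10 (r = 6*√4 - 1*2 = 6*2 - 2 = 12 - 2 = 10)
n(L) = L
A(g) = g²
A(G)*n(r) = (-104)²*10 = 10816*10 = 108160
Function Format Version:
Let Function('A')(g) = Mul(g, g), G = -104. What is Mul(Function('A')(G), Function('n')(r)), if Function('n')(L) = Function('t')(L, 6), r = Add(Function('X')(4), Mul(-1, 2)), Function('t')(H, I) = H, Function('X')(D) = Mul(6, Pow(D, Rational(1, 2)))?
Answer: 108160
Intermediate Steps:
r = 10 (r = Add(Mul(6, Pow(4, Rational(1, 2))), Mul(-1, 2)) = Add(Mul(6, 2), -2) = Add(12, -2) = 10)
Function('n')(L) = L
Function('A')(g) = Pow(g, 2)
Mul(Function('A')(G), Function('n')(r)) = Mul(Pow(-104, 2), 10) = Mul(10816, 10) = 108160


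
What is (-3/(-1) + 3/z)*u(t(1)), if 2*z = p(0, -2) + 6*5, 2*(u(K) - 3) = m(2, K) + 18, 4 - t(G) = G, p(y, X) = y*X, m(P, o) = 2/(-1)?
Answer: 176/5 ≈ 35.200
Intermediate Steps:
m(P, o) = -2 (m(P, o) = 2*(-1) = -2)
p(y, X) = X*y
t(G) = 4 - G
u(K) = 11 (u(K) = 3 + (-2 + 18)/2 = 3 + (½)*16 = 3 + 8 = 11)
z = 15 (z = (-2*0 + 6*5)/2 = (0 + 30)/2 = (½)*30 = 15)
(-3/(-1) + 3/z)*u(t(1)) = (-3/(-1) + 3/15)*11 = (-3*(-1) + 3*(1/15))*11 = (3 + ⅕)*11 = (16/5)*11 = 176/5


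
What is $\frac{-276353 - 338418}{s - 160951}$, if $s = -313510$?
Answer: $\frac{614771}{474461} \approx 1.2957$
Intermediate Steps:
$\frac{-276353 - 338418}{s - 160951} = \frac{-276353 - 338418}{-313510 - 160951} = - \frac{614771}{-474461} = \left(-614771\right) \left(- \frac{1}{474461}\right) = \frac{614771}{474461}$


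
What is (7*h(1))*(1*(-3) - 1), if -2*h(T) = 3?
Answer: 42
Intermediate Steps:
h(T) = -3/2 (h(T) = -1/2*3 = -3/2)
(7*h(1))*(1*(-3) - 1) = (7*(-3/2))*(1*(-3) - 1) = -21*(-3 - 1)/2 = -21/2*(-4) = 42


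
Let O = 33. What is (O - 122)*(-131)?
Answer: 11659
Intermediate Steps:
(O - 122)*(-131) = (33 - 122)*(-131) = -89*(-131) = 11659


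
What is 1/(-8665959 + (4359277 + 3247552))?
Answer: -1/1059130 ≈ -9.4417e-7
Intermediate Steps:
1/(-8665959 + (4359277 + 3247552)) = 1/(-8665959 + 7606829) = 1/(-1059130) = -1/1059130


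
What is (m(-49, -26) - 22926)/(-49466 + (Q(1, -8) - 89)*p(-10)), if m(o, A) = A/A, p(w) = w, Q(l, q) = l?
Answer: 22925/48586 ≈ 0.47184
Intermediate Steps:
m(o, A) = 1
(m(-49, -26) - 22926)/(-49466 + (Q(1, -8) - 89)*p(-10)) = (1 - 22926)/(-49466 + (1 - 89)*(-10)) = -22925/(-49466 - 88*(-10)) = -22925/(-49466 + 880) = -22925/(-48586) = -22925*(-1/48586) = 22925/48586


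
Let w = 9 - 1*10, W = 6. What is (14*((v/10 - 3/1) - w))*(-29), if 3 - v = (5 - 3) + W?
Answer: 1015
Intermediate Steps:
v = -5 (v = 3 - ((5 - 3) + 6) = 3 - (2 + 6) = 3 - 1*8 = 3 - 8 = -5)
w = -1 (w = 9 - 10 = -1)
(14*((v/10 - 3/1) - w))*(-29) = (14*((-5/10 - 3/1) - 1*(-1)))*(-29) = (14*((-5*⅒ - 3*1) + 1))*(-29) = (14*((-½ - 3) + 1))*(-29) = (14*(-7/2 + 1))*(-29) = (14*(-5/2))*(-29) = -35*(-29) = 1015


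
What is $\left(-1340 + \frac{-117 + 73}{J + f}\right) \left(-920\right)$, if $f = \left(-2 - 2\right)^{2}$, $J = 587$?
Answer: $\frac{743418880}{603} \approx 1.2329 \cdot 10^{6}$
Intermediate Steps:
$f = 16$ ($f = \left(-4\right)^{2} = 16$)
$\left(-1340 + \frac{-117 + 73}{J + f}\right) \left(-920\right) = \left(-1340 + \frac{-117 + 73}{587 + 16}\right) \left(-920\right) = \left(-1340 - \frac{44}{603}\right) \left(-920\right) = \left(- \frac{808064}{603}\right) \left(-920\right) = \frac{743418880}{603}$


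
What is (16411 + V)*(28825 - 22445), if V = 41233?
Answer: 367768720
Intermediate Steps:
(16411 + V)*(28825 - 22445) = (16411 + 41233)*(28825 - 22445) = 57644*6380 = 367768720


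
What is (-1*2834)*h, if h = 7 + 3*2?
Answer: -36842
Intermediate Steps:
h = 13 (h = 7 + 6 = 13)
(-1*2834)*h = -1*2834*13 = -2834*13 = -36842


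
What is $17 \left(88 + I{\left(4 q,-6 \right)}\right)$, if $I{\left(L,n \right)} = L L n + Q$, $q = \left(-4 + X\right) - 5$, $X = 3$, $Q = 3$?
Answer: $-57205$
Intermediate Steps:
$q = -6$ ($q = \left(-4 + 3\right) - 5 = -1 - 5 = -6$)
$I{\left(L,n \right)} = 3 + n L^{2}$ ($I{\left(L,n \right)} = L L n + 3 = L^{2} n + 3 = n L^{2} + 3 = 3 + n L^{2}$)
$17 \left(88 + I{\left(4 q,-6 \right)}\right) = 17 \left(88 + \left(3 - 6 \left(4 \left(-6\right)\right)^{2}\right)\right) = 17 \left(88 + \left(3 - 6 \left(-24\right)^{2}\right)\right) = 17 \left(88 + \left(3 - 3456\right)\right) = 17 \left(88 - 3453\right) = 17 \left(-3365\right) = -57205$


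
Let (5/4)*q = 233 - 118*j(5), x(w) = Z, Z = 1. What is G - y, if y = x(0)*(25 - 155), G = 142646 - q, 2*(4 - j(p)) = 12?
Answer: 712004/5 ≈ 1.4240e+5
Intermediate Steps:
j(p) = -2 (j(p) = 4 - ½*12 = 4 - 6 = -2)
x(w) = 1
q = 1876/5 (q = 4*(233 - 118*(-2))/5 = 4*(233 + 236)/5 = (⅘)*469 = 1876/5 ≈ 375.20)
G = 711354/5 (G = 142646 - 1*1876/5 = 142646 - 1876/5 = 711354/5 ≈ 1.4227e+5)
y = -130 (y = 1*(25 - 155) = 1*(-130) = -130)
G - y = 711354/5 - 1*(-130) = 711354/5 + 130 = 712004/5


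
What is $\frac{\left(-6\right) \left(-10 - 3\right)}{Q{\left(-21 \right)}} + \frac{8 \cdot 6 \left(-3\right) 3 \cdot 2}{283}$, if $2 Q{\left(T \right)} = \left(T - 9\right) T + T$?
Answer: $- \frac{160676}{57449} \approx -2.7968$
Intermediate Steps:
$Q{\left(T \right)} = \frac{T}{2} + \frac{T \left(-9 + T\right)}{2}$ ($Q{\left(T \right)} = \frac{\left(T - 9\right) T + T}{2} = \frac{\left(-9 + T\right) T + T}{2} = \frac{T \left(-9 + T\right) + T}{2} = \frac{T + T \left(-9 + T\right)}{2} = \frac{T}{2} + \frac{T \left(-9 + T\right)}{2}$)
$\frac{\left(-6\right) \left(-10 - 3\right)}{Q{\left(-21 \right)}} + \frac{8 \cdot 6 \left(-3\right) 3 \cdot 2}{283} = \frac{\left(-6\right) \left(-10 - 3\right)}{\frac{1}{2} \left(-21\right) \left(-8 - 21\right)} + \frac{8 \cdot 6 \left(-3\right) 3 \cdot 2}{283} = \frac{\left(-6\right) \left(-13\right)}{\frac{1}{2} \left(-21\right) \left(-29\right)} + 48 \left(\left(-9\right) 2\right) \frac{1}{283} = \frac{78}{\frac{609}{2}} + 48 \left(-18\right) \frac{1}{283} = 78 \cdot \frac{2}{609} - \frac{864}{283} = \frac{52}{203} - \frac{864}{283} = - \frac{160676}{57449}$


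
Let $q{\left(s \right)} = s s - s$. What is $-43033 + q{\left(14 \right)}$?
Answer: $-42851$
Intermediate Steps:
$q{\left(s \right)} = s^{2} - s$
$-43033 + q{\left(14 \right)} = -43033 + 14 \left(-1 + 14\right) = -43033 + 14 \cdot 13 = -43033 + 182 = -42851$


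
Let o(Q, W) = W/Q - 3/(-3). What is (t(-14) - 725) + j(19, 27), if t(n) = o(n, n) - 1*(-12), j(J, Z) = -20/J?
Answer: -13529/19 ≈ -712.05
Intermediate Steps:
o(Q, W) = 1 + W/Q (o(Q, W) = W/Q - 3*(-⅓) = W/Q + 1 = 1 + W/Q)
t(n) = 14 (t(n) = (n + n)/n - 1*(-12) = (2*n)/n + 12 = 2 + 12 = 14)
(t(-14) - 725) + j(19, 27) = (14 - 725) - 20/19 = -711 - 20*1/19 = -711 - 20/19 = -13529/19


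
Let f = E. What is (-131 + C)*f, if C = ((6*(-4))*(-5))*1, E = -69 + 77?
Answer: -88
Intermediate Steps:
E = 8
f = 8
C = 120 (C = -24*(-5)*1 = 120*1 = 120)
(-131 + C)*f = (-131 + 120)*8 = -11*8 = -88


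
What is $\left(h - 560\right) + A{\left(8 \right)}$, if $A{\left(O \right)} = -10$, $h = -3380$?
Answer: $-3950$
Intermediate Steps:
$\left(h - 560\right) + A{\left(8 \right)} = \left(-3380 - 560\right) - 10 = -3940 - 10 = -3950$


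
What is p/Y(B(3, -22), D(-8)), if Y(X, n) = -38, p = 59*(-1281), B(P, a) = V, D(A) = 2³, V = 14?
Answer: 75579/38 ≈ 1988.9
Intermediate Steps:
D(A) = 8
B(P, a) = 14
p = -75579
p/Y(B(3, -22), D(-8)) = -75579/(-38) = -75579*(-1/38) = 75579/38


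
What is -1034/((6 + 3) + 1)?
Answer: -517/5 ≈ -103.40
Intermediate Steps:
-1034/((6 + 3) + 1) = -1034/(9 + 1) = -1034/10 = (1/10)*(-1034) = -517/5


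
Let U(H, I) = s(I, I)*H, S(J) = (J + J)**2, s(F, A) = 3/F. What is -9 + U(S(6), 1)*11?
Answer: 4743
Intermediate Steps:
S(J) = 4*J**2 (S(J) = (2*J)**2 = 4*J**2)
U(H, I) = 3*H/I (U(H, I) = (3/I)*H = 3*H/I)
-9 + U(S(6), 1)*11 = -9 + (3*(4*6**2)/1)*11 = -9 + (3*(4*36)*1)*11 = -9 + (3*144*1)*11 = -9 + 432*11 = -9 + 4752 = 4743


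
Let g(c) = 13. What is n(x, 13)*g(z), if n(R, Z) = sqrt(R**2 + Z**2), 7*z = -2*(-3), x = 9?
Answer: 65*sqrt(10) ≈ 205.55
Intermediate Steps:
z = 6/7 (z = (-2*(-3))/7 = (1/7)*6 = 6/7 ≈ 0.85714)
n(x, 13)*g(z) = sqrt(9**2 + 13**2)*13 = sqrt(81 + 169)*13 = sqrt(250)*13 = (5*sqrt(10))*13 = 65*sqrt(10)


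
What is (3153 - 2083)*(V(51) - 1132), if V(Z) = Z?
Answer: -1156670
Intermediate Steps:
(3153 - 2083)*(V(51) - 1132) = (3153 - 2083)*(51 - 1132) = 1070*(-1081) = -1156670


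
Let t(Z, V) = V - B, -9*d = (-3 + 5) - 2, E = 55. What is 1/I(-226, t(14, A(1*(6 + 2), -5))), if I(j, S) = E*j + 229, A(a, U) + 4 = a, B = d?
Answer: -1/12201 ≈ -8.1960e-5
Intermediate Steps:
d = 0 (d = -((-3 + 5) - 2)/9 = -(2 - 2)/9 = -⅑*0 = 0)
B = 0
A(a, U) = -4 + a
t(Z, V) = V (t(Z, V) = V - 1*0 = V + 0 = V)
I(j, S) = 229 + 55*j (I(j, S) = 55*j + 229 = 229 + 55*j)
1/I(-226, t(14, A(1*(6 + 2), -5))) = 1/(229 + 55*(-226)) = 1/(229 - 12430) = 1/(-12201) = -1/12201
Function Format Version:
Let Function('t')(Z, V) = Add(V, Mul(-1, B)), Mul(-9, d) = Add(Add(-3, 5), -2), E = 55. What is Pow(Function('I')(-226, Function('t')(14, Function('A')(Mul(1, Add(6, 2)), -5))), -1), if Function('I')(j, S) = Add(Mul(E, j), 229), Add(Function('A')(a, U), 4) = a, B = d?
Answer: Rational(-1, 12201) ≈ -8.1960e-5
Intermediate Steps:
d = 0 (d = Mul(Rational(-1, 9), Add(Add(-3, 5), -2)) = Mul(Rational(-1, 9), Add(2, -2)) = Mul(Rational(-1, 9), 0) = 0)
B = 0
Function('A')(a, U) = Add(-4, a)
Function('t')(Z, V) = V (Function('t')(Z, V) = Add(V, Mul(-1, 0)) = Add(V, 0) = V)
Function('I')(j, S) = Add(229, Mul(55, j)) (Function('I')(j, S) = Add(Mul(55, j), 229) = Add(229, Mul(55, j)))
Pow(Function('I')(-226, Function('t')(14, Function('A')(Mul(1, Add(6, 2)), -5))), -1) = Pow(Add(229, Mul(55, -226)), -1) = Pow(Add(229, -12430), -1) = Pow(-12201, -1) = Rational(-1, 12201)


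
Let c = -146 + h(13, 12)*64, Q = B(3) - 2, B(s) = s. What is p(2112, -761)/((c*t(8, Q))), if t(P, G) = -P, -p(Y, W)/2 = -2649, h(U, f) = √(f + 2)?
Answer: -193377/72056 - 10596*√14/9007 ≈ -7.0855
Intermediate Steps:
h(U, f) = √(2 + f)
p(Y, W) = 5298 (p(Y, W) = -2*(-2649) = 5298)
Q = 1 (Q = 3 - 2 = 1)
c = -146 + 64*√14 (c = -146 + √(2 + 12)*64 = -146 + √14*64 = -146 + 64*√14 ≈ 93.466)
p(2112, -761)/((c*t(8, Q))) = 5298/(((-146 + 64*√14)*(-1*8))) = 5298/(((-146 + 64*√14)*(-8))) = 5298/(1168 - 512*√14)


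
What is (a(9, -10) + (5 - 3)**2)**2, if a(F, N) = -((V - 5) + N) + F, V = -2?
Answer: 900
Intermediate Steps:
a(F, N) = 7 + F - N (a(F, N) = -((-2 - 5) + N) + F = -(-7 + N) + F = (7 - N) + F = 7 + F - N)
(a(9, -10) + (5 - 3)**2)**2 = ((7 + 9 - 1*(-10)) + (5 - 3)**2)**2 = ((7 + 9 + 10) + 2**2)**2 = (26 + 4)**2 = 30**2 = 900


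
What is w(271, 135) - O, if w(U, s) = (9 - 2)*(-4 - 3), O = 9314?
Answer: -9363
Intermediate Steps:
w(U, s) = -49 (w(U, s) = 7*(-7) = -49)
w(271, 135) - O = -49 - 1*9314 = -49 - 9314 = -9363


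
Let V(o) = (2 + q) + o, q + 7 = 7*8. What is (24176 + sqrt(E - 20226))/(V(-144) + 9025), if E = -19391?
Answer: 6044/2233 + I*sqrt(39617)/8932 ≈ 2.7067 + 0.022284*I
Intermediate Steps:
q = 49 (q = -7 + 7*8 = -7 + 56 = 49)
V(o) = 51 + o (V(o) = (2 + 49) + o = 51 + o)
(24176 + sqrt(E - 20226))/(V(-144) + 9025) = (24176 + sqrt(-19391 - 20226))/((51 - 144) + 9025) = (24176 + sqrt(-39617))/(-93 + 9025) = (24176 + I*sqrt(39617))/8932 = (24176 + I*sqrt(39617))*(1/8932) = 6044/2233 + I*sqrt(39617)/8932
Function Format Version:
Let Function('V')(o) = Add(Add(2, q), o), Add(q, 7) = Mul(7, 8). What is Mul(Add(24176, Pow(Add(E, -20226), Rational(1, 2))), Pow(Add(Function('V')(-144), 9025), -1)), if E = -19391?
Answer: Add(Rational(6044, 2233), Mul(Rational(1, 8932), I, Pow(39617, Rational(1, 2)))) ≈ Add(2.7067, Mul(0.022284, I))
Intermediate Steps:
q = 49 (q = Add(-7, Mul(7, 8)) = Add(-7, 56) = 49)
Function('V')(o) = Add(51, o) (Function('V')(o) = Add(Add(2, 49), o) = Add(51, o))
Mul(Add(24176, Pow(Add(E, -20226), Rational(1, 2))), Pow(Add(Function('V')(-144), 9025), -1)) = Mul(Add(24176, Pow(Add(-19391, -20226), Rational(1, 2))), Pow(Add(Add(51, -144), 9025), -1)) = Mul(Add(24176, Pow(-39617, Rational(1, 2))), Pow(Add(-93, 9025), -1)) = Mul(Add(24176, Mul(I, Pow(39617, Rational(1, 2)))), Pow(8932, -1)) = Mul(Add(24176, Mul(I, Pow(39617, Rational(1, 2)))), Rational(1, 8932)) = Add(Rational(6044, 2233), Mul(Rational(1, 8932), I, Pow(39617, Rational(1, 2))))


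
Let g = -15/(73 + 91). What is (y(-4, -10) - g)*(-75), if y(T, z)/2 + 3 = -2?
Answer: 121875/164 ≈ 743.14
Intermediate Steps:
y(T, z) = -10 (y(T, z) = -6 + 2*(-2) = -6 - 4 = -10)
g = -15/164 ≈ -0.091463
(y(-4, -10) - g)*(-75) = (-10 - 1*(-15/164))*(-75) = (-10 + 15/164)*(-75) = -1625/164*(-75) = 121875/164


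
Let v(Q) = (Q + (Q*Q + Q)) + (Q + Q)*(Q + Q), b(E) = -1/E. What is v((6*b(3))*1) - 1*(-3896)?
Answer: 3912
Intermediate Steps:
v(Q) = 2*Q + 5*Q² (v(Q) = (Q + (Q² + Q)) + (2*Q)*(2*Q) = (Q + (Q + Q²)) + 4*Q² = (Q² + 2*Q) + 4*Q² = 2*Q + 5*Q²)
v((6*b(3))*1) - 1*(-3896) = ((6*(-1/3))*1)*(2 + 5*((6*(-1/3))*1)) - 1*(-3896) = ((6*(-1*⅓))*1)*(2 + 5*((6*(-1*⅓))*1)) + 3896 = ((6*(-⅓))*1)*(2 + 5*((6*(-⅓))*1)) + 3896 = (-2*1)*(2 + 5*(-2*1)) + 3896 = -2*(2 + 5*(-2)) + 3896 = -2*(2 - 10) + 3896 = -2*(-8) + 3896 = 16 + 3896 = 3912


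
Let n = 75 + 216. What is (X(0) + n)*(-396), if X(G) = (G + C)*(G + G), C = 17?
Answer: -115236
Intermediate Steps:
X(G) = 2*G*(17 + G) (X(G) = (G + 17)*(G + G) = (17 + G)*(2*G) = 2*G*(17 + G))
n = 291
(X(0) + n)*(-396) = (2*0*(17 + 0) + 291)*(-396) = (2*0*17 + 291)*(-396) = (0 + 291)*(-396) = 291*(-396) = -115236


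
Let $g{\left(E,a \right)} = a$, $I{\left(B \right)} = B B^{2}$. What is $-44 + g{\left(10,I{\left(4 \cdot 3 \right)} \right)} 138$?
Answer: $238420$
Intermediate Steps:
$I{\left(B \right)} = B^{3}$
$-44 + g{\left(10,I{\left(4 \cdot 3 \right)} \right)} 138 = -44 + \left(4 \cdot 3\right)^{3} \cdot 138 = -44 + 12^{3} \cdot 138 = -44 + 1728 \cdot 138 = -44 + 238464 = 238420$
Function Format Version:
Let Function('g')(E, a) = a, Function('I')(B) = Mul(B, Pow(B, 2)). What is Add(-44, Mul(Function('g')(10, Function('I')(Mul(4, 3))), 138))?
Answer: 238420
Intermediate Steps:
Function('I')(B) = Pow(B, 3)
Add(-44, Mul(Function('g')(10, Function('I')(Mul(4, 3))), 138)) = Add(-44, Mul(Pow(Mul(4, 3), 3), 138)) = Add(-44, Mul(Pow(12, 3), 138)) = Add(-44, Mul(1728, 138)) = Add(-44, 238464) = 238420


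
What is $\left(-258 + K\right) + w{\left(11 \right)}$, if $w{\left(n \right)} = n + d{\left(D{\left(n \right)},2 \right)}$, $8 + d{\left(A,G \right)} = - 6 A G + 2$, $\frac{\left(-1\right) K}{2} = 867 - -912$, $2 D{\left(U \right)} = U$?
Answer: $-3877$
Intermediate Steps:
$D{\left(U \right)} = \frac{U}{2}$
$K = -3558$ ($K = - 2 \left(867 - -912\right) = - 2 \left(867 + 912\right) = \left(-2\right) 1779 = -3558$)
$d{\left(A,G \right)} = -6 - 6 A G$ ($d{\left(A,G \right)} = -8 + \left(- 6 A G + 2\right) = -8 - \left(-2 + 6 A G\right) = -6 - 6 A G$)
$w{\left(n \right)} = -6 - 5 n$ ($w{\left(n \right)} = n - \left(6 + 6 \frac{n}{2} \cdot 2\right) = n - \left(6 + 6 n\right) = -6 - 5 n$)
$\left(-258 + K\right) + w{\left(11 \right)} = \left(-258 - 3558\right) - 61 = -3816 - 61 = -3877$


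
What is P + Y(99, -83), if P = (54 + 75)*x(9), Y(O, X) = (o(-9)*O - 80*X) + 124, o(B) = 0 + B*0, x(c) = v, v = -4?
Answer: 6248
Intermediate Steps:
x(c) = -4
o(B) = 0 (o(B) = 0 + 0 = 0)
Y(O, X) = 124 - 80*X (Y(O, X) = (0*O - 80*X) + 124 = (0 - 80*X) + 124 = -80*X + 124 = 124 - 80*X)
P = -516 (P = (54 + 75)*(-4) = 129*(-4) = -516)
P + Y(99, -83) = -516 + (124 - 80*(-83)) = -516 + (124 + 6640) = -516 + 6764 = 6248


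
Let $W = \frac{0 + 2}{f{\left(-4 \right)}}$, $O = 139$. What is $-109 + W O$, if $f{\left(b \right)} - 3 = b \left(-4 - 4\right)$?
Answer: $- \frac{3537}{35} \approx -101.06$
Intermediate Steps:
$f{\left(b \right)} = 3 - 8 b$ ($f{\left(b \right)} = 3 + b \left(-4 - 4\right) = 3 + b \left(-8\right) = 3 - 8 b$)
$W = \frac{2}{35}$ ($W = \frac{0 + 2}{3 - -32} = \frac{2}{3 + 32} = \frac{2}{35} \approx 0.057143$)
$-109 + W O = -109 + \frac{2}{35} \cdot 139 = -109 + \frac{278}{35} = - \frac{3537}{35}$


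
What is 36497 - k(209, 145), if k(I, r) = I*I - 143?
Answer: -7041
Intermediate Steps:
k(I, r) = -143 + I² (k(I, r) = I² - 143 = -143 + I²)
36497 - k(209, 145) = 36497 - (-143 + 209²) = 36497 - (-143 + 43681) = 36497 - 1*43538 = 36497 - 43538 = -7041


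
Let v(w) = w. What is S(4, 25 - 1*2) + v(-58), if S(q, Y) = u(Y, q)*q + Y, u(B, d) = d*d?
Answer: 29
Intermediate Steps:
u(B, d) = d²
S(q, Y) = Y + q³ (S(q, Y) = q²*q + Y = q³ + Y = Y + q³)
S(4, 25 - 1*2) + v(-58) = ((25 - 1*2) + 4³) - 58 = ((25 - 2) + 64) - 58 = (23 + 64) - 58 = 87 - 58 = 29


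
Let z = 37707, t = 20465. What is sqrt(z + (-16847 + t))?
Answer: 5*sqrt(1653) ≈ 203.29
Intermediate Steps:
sqrt(z + (-16847 + t)) = sqrt(37707 + (-16847 + 20465)) = sqrt(37707 + 3618) = sqrt(41325) = 5*sqrt(1653)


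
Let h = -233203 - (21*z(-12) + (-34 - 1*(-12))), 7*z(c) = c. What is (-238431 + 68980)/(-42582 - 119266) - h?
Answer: 37734221411/161848 ≈ 2.3315e+5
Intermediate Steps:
z(c) = c/7
h = -233145 (h = -233203 - (21*((⅐)*(-12)) + (-34 - 1*(-12))) = -233203 - (21*(-12/7) + (-34 + 12)) = -233203 - (-36 - 22) = -233203 - 1*(-58) = -233203 + 58 = -233145)
(-238431 + 68980)/(-42582 - 119266) - h = (-238431 + 68980)/(-42582 - 119266) - 1*(-233145) = -169451/(-161848) + 233145 = -169451*(-1/161848) + 233145 = 169451/161848 + 233145 = 37734221411/161848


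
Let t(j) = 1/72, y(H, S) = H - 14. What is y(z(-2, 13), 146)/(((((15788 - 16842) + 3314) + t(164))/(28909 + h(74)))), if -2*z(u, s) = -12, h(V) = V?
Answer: -16694208/162721 ≈ -102.59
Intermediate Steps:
z(u, s) = 6 (z(u, s) = -1/2*(-12) = 6)
y(H, S) = -14 + H
t(j) = 1/72
y(z(-2, 13), 146)/(((((15788 - 16842) + 3314) + t(164))/(28909 + h(74)))) = (-14 + 6)/(((((15788 - 16842) + 3314) + 1/72)/(28909 + 74))) = -8*28983/((-1054 + 3314) + 1/72) = -8*28983/(2260 + 1/72) = -8/((162721/72)*(1/28983)) = -8/162721/2086776 = -8*2086776/162721 = -16694208/162721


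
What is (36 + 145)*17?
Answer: 3077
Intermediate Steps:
(36 + 145)*17 = 181*17 = 3077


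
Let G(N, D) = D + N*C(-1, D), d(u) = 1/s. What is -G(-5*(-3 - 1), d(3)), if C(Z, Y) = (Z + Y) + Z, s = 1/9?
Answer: -149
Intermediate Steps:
s = ⅑ ≈ 0.11111
C(Z, Y) = Y + 2*Z (C(Z, Y) = (Y + Z) + Z = Y + 2*Z)
d(u) = 9 (d(u) = 1/(⅑) = 9)
G(N, D) = D + N*(-2 + D) (G(N, D) = D + N*(D + 2*(-1)) = D + N*(D - 2) = D + N*(-2 + D))
-G(-5*(-3 - 1), d(3)) = -(9 + (-5*(-3 - 1))*(-2 + 9)) = -(9 - 5*(-4)*7) = -(9 + 20*7) = -(9 + 140) = -1*149 = -149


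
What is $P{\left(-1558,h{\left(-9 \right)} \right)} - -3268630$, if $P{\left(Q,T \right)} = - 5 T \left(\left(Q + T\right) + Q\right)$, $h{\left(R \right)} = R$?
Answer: $3128005$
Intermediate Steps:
$P{\left(Q,T \right)} = - 5 T \left(T + 2 Q\right)$
$P{\left(-1558,h{\left(-9 \right)} \right)} - -3268630 = \left(-5\right) \left(-9\right) \left(-9 + 2 \left(-1558\right)\right) - -3268630 = \left(-5\right) \left(-9\right) \left(-9 - 3116\right) + 3268630 = \left(-5\right) \left(-9\right) \left(-3125\right) + 3268630 = -140625 + 3268630 = 3128005$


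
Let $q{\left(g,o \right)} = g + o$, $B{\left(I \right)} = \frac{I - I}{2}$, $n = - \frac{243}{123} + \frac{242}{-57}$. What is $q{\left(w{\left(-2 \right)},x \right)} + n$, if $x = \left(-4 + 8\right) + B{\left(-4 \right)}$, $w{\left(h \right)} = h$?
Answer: $- \frac{9865}{2337} \approx -4.2212$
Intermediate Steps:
$n = - \frac{14539}{2337}$ ($n = \left(-243\right) \frac{1}{123} + 242 \left(- \frac{1}{57}\right) = - \frac{81}{41} - \frac{242}{57} = - \frac{14539}{2337} \approx -6.2212$)
$B{\left(I \right)} = 0$ ($B{\left(I \right)} = 0 \cdot \frac{1}{2} = 0$)
$x = 4$ ($x = \left(-4 + 8\right) + 0 = 4 + 0 = 4$)
$q{\left(w{\left(-2 \right)},x \right)} + n = \left(-2 + 4\right) - \frac{14539}{2337} = 2 - \frac{14539}{2337} = - \frac{9865}{2337}$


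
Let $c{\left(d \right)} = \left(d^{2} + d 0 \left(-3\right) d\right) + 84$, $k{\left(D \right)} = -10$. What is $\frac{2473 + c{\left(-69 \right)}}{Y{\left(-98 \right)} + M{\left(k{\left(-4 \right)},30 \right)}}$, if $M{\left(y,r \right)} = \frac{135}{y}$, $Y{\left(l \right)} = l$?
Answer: $- \frac{14636}{223} \approx -65.632$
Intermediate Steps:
$c{\left(d \right)} = 84 + d^{2}$ ($c{\left(d \right)} = \left(d^{2} + 0 \left(-3\right) d\right) + 84 = \left(d^{2} + 0 d\right) + 84 = \left(d^{2} + 0\right) + 84 = d^{2} + 84 = 84 + d^{2}$)
$\frac{2473 + c{\left(-69 \right)}}{Y{\left(-98 \right)} + M{\left(k{\left(-4 \right)},30 \right)}} = \frac{2473 + \left(84 + \left(-69\right)^{2}\right)}{-98 + \frac{135}{-10}} = \frac{2473 + \left(84 + 4761\right)}{-98 + 135 \left(- \frac{1}{10}\right)} = \frac{2473 + 4845}{-98 - \frac{27}{2}} = \frac{7318}{- \frac{223}{2}} = 7318 \left(- \frac{2}{223}\right) = - \frac{14636}{223}$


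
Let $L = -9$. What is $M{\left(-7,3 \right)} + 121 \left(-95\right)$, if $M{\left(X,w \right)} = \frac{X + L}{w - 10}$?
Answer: $- \frac{80449}{7} \approx -11493.0$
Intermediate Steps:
$M{\left(X,w \right)} = \frac{-9 + X}{-10 + w}$ ($M{\left(X,w \right)} = \frac{X - 9}{w - 10} = \frac{-9 + X}{-10 + w}$)
$M{\left(-7,3 \right)} + 121 \left(-95\right) = \frac{-9 - 7}{-10 + 3} + 121 \left(-95\right) = \frac{1}{-7} \left(-16\right) - 11495 = \left(- \frac{1}{7}\right) \left(-16\right) - 11495 = \frac{16}{7} - 11495 = - \frac{80449}{7}$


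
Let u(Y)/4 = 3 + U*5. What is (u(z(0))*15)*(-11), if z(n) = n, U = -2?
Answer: 4620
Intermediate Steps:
u(Y) = -28 (u(Y) = 4*(3 - 2*5) = 4*(3 - 10) = 4*(-7) = -28)
(u(z(0))*15)*(-11) = -28*15*(-11) = -420*(-11) = 4620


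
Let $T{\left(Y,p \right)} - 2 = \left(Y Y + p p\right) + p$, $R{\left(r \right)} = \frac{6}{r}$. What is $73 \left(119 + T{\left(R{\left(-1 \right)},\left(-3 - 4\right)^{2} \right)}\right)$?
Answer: $190311$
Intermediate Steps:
$T{\left(Y,p \right)} = 2 + p + Y^{2} + p^{2}$ ($T{\left(Y,p \right)} = 2 + \left(\left(Y Y + p p\right) + p\right) = 2 + \left(\left(Y^{2} + p^{2}\right) + p\right) = 2 + \left(p + Y^{2} + p^{2}\right) = 2 + p + Y^{2} + p^{2}$)
$73 \left(119 + T{\left(R{\left(-1 \right)},\left(-3 - 4\right)^{2} \right)}\right) = 73 \left(119 + \left(2 + \left(-3 - 4\right)^{2} + \left(\frac{6}{-1}\right)^{2} + \left(\left(-3 - 4\right)^{2}\right)^{2}\right)\right) = 73 \left(119 + \left(2 + \left(-7\right)^{2} + \left(6 \left(-1\right)\right)^{2} + \left(\left(-7\right)^{2}\right)^{2}\right)\right) = 73 \left(119 + \left(2 + 49 + \left(-6\right)^{2} + 49^{2}\right)\right) = 73 \left(119 + \left(2 + 49 + 36 + 2401\right)\right) = 73 \left(119 + 2488\right) = 73 \cdot 2607 = 190311$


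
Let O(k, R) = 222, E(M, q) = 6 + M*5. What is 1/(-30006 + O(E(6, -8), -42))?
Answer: -1/29784 ≈ -3.3575e-5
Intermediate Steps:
E(M, q) = 6 + 5*M
1/(-30006 + O(E(6, -8), -42)) = 1/(-30006 + 222) = 1/(-29784) = -1/29784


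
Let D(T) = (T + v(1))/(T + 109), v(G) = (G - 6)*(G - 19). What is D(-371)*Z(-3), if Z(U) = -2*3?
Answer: -843/131 ≈ -6.4351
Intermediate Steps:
v(G) = (-19 + G)*(-6 + G) (v(G) = (-6 + G)*(-19 + G) = (-19 + G)*(-6 + G))
Z(U) = -6
D(T) = (90 + T)/(109 + T) (D(T) = (T + (114 + 1² - 25*1))/(T + 109) = (T + (114 + 1 - 25))/(109 + T) = (T + 90)/(109 + T) = (90 + T)/(109 + T))
D(-371)*Z(-3) = ((90 - 371)/(109 - 371))*(-6) = (-281/(-262))*(-6) = -1/262*(-281)*(-6) = (281/262)*(-6) = -843/131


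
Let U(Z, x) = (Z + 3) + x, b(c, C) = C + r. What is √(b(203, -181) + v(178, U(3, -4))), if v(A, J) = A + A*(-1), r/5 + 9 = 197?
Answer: √759 ≈ 27.550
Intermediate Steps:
r = 940 (r = -45 + 5*197 = -45 + 985 = 940)
b(c, C) = 940 + C (b(c, C) = C + 940 = 940 + C)
U(Z, x) = 3 + Z + x (U(Z, x) = (3 + Z) + x = 3 + Z + x)
v(A, J) = 0 (v(A, J) = A - A = 0)
√(b(203, -181) + v(178, U(3, -4))) = √((940 - 181) + 0) = √(759 + 0) = √759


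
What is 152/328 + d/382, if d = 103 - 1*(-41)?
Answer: 6581/7831 ≈ 0.84038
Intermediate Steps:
d = 144 (d = 103 + 41 = 144)
152/328 + d/382 = 152/328 + 144/382 = 152*(1/328) + 144*(1/382) = 19/41 + 72/191 = 6581/7831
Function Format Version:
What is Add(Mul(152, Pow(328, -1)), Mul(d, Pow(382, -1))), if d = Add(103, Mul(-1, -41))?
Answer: Rational(6581, 7831) ≈ 0.84038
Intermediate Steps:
d = 144 (d = Add(103, 41) = 144)
Add(Mul(152, Pow(328, -1)), Mul(d, Pow(382, -1))) = Add(Mul(152, Pow(328, -1)), Mul(144, Pow(382, -1))) = Add(Mul(152, Rational(1, 328)), Mul(144, Rational(1, 382))) = Add(Rational(19, 41), Rational(72, 191)) = Rational(6581, 7831)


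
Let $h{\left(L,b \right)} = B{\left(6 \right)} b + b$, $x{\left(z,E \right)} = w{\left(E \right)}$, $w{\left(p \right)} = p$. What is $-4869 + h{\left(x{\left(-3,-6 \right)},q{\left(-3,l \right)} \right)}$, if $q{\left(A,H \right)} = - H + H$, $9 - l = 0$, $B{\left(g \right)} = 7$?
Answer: $-4869$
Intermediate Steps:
$x{\left(z,E \right)} = E$
$l = 9$ ($l = 9 - 0 = 9 + 0 = 9$)
$q{\left(A,H \right)} = 0$
$h{\left(L,b \right)} = 8 b$ ($h{\left(L,b \right)} = 7 b + b = 8 b$)
$-4869 + h{\left(x{\left(-3,-6 \right)},q{\left(-3,l \right)} \right)} = -4869 + 8 \cdot 0 = -4869 + 0 = -4869$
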